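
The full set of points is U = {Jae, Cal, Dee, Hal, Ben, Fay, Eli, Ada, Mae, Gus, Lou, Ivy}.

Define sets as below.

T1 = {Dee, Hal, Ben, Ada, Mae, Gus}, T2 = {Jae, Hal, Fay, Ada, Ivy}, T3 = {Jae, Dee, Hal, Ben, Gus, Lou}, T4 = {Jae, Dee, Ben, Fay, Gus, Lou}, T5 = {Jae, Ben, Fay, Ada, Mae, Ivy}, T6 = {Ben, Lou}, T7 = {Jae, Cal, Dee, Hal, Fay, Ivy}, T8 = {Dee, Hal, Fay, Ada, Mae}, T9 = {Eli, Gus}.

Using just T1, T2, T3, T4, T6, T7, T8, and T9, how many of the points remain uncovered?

0

Union of T1, T2, T3, T4, T6, T7, T8, T9 = {Jae, Cal, Dee, Hal, Ben, Fay, Eli, Ada, Mae, Gus, Lou, Ivy} — that's every point, so 0 are uncovered.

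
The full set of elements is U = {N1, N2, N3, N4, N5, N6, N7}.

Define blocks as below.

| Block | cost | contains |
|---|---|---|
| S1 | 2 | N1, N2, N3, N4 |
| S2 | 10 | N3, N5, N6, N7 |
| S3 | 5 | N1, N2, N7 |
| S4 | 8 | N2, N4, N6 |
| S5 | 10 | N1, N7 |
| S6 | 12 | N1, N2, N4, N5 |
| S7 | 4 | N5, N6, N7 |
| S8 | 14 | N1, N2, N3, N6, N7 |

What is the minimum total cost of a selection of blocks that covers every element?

6

S1, S7 together cover every element (S1 ∪ S7 = {N1, N2, N3, N4, N5, N6, N7}); total cost 2 + 4 = 6.
No covering selection has total cost below 6.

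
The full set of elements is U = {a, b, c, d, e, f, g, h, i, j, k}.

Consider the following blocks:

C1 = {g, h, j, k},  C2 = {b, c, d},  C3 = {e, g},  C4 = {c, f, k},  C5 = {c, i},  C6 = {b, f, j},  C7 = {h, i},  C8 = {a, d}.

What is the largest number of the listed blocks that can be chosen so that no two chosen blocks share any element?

4

C3, C4, C7, C8 are pairwise disjoint (C3={e,g}; C4={c,f,k}; C7={h,i}; C8={a,d}).
Every remaining block overlaps one of these, and no 5 of the listed blocks are pairwise disjoint, so 4 is the maximum.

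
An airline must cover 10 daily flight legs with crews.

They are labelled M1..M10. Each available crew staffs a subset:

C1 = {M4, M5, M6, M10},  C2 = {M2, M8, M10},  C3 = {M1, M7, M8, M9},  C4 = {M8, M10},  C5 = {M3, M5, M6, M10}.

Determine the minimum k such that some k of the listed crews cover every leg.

4

C1 and C2 and C3 and C5 together: C1 ∪ C2 ∪ C3 ∪ C5 = {M1, M2, M3, M4, M5, M6, M7, M8, M9, M10} — every leg is covered.
Only C2 contains M2, so C2 is forced; the remaining 7 legs need at least 3 more crews (each remaining crew adds at most 3) — so at least 4 crews are needed, and 4 is optimal.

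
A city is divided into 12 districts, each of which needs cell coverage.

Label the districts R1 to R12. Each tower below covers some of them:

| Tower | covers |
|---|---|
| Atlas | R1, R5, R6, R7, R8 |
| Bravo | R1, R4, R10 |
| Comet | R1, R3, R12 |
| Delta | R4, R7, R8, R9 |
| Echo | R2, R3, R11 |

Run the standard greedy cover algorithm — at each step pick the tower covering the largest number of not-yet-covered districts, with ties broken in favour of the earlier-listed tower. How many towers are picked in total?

Greedy: pick Atlas (covers 5 new) → pick Echo (covers 3 new) → pick Bravo (covers 2 new) → pick Comet (covers 1 new) → pick Delta (covers 1 new). Total picks: 5.

5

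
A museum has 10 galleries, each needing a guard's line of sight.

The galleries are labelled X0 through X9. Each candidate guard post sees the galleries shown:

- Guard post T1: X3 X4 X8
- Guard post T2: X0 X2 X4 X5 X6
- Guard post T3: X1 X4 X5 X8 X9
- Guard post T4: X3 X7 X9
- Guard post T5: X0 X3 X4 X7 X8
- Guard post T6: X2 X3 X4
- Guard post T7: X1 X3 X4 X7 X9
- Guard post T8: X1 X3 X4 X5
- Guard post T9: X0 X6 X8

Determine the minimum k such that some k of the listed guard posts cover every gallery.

T2 and T3 and T4 together: T2 ∪ T3 ∪ T4 = {X0, X1, X2, X3, X4, X5, X6, X7, X8, X9} — every gallery is covered.
No 2 of the 9 guard posts cover everything (all 36 combinations miss at least one gallery), so 3 is optimal.

3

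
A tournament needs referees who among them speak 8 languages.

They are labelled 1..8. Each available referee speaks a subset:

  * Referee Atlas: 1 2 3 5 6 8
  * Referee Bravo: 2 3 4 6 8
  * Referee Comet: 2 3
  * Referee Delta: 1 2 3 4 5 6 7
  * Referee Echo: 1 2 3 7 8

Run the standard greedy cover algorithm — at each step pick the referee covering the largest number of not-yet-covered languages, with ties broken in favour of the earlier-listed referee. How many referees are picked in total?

2

Greedy: pick Delta (covers 7 new) → pick Atlas (covers 1 new). Total picks: 2.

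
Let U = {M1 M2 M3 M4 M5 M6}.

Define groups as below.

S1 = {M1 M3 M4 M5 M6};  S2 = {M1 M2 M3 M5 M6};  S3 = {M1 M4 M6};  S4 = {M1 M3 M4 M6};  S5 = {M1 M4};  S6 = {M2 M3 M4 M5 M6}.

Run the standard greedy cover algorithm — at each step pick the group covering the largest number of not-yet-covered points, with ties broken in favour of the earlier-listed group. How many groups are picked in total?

Greedy: pick S1 (covers 5 new) → pick S2 (covers 1 new). Total picks: 2.

2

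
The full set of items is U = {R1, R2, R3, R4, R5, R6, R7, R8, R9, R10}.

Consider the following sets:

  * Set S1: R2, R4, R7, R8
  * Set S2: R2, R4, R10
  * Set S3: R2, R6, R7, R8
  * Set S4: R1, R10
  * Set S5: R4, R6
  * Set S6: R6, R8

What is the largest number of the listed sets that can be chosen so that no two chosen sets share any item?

S1, S4 are pairwise disjoint (S1={R2,R4,R7,R8}; S4={R1,R10}).
Every remaining set overlaps one of these, and no 3 of the listed sets are pairwise disjoint, so 2 is the maximum.

2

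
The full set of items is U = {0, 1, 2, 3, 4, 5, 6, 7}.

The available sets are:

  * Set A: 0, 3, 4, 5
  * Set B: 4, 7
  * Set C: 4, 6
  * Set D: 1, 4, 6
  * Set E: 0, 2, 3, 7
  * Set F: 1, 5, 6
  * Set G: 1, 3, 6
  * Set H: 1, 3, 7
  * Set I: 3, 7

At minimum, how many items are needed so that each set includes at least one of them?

T = {3, 4, 6} meets every set (each contains at least one member of T), and |T| = 3.
No choice of 2 items meets every set, so 3 is the minimum.

3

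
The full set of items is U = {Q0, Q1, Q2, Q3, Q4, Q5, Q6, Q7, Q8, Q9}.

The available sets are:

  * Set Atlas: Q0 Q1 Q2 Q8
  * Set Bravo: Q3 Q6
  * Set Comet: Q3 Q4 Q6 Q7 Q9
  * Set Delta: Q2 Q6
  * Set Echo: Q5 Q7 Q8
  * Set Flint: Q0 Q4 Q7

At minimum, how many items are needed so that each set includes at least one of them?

3

Take H = {Q2, Q3, Q7}. Each listed set contains at least one of these, so H is a hitting set of size 3.
No choice of 2 items meets every set, so 3 is the minimum.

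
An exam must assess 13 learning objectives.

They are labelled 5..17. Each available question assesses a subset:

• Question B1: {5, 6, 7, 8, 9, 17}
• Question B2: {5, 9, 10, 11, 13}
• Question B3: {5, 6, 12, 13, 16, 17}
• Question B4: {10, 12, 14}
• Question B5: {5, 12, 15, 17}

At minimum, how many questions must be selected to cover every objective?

5

B1 and B2 and B3 and B4 and B5 together: B1 ∪ B2 ∪ B3 ∪ B4 ∪ B5 = {5, 6, 7, 8, 9, 10, 11, 12, 13, 14, 15, 16, 17} — every objective is covered.
No 4 of the 5 questions cover everything (all 5 combinations miss at least one objective), so 5 is optimal.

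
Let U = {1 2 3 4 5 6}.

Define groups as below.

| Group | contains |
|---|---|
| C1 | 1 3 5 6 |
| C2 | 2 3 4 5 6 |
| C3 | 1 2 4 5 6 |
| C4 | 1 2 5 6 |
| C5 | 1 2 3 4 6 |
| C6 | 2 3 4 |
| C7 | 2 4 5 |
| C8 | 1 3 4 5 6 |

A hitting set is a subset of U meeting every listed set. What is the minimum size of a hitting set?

2

The 2 items {2, 6} hit every group.
No single item lies in every group, so at least 2 are needed and 2 is optimal.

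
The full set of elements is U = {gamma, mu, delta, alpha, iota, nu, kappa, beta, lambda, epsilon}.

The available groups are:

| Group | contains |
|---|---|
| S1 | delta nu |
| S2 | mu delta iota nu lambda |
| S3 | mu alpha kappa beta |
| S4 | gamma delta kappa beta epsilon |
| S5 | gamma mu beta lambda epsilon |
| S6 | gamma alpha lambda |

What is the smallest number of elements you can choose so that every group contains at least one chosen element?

H = {delta, kappa, lambda} meets every group (each contains at least one member of H), and |H| = 3.
No choice of 2 elements meets every group, so 3 is the minimum.

3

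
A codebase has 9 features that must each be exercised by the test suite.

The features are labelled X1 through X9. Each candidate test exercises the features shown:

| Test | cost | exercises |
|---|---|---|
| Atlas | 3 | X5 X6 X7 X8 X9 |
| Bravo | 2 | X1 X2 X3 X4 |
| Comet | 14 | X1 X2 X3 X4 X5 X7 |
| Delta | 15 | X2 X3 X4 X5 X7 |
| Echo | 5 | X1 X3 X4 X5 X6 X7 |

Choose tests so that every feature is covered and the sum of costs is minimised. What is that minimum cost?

5

Atlas, Bravo together cover every feature (Atlas ∪ Bravo = {X1, X2, X3, X4, X5, X6, X7, X8, X9}); total cost 3 + 2 = 5.
No covering selection has total cost below 5.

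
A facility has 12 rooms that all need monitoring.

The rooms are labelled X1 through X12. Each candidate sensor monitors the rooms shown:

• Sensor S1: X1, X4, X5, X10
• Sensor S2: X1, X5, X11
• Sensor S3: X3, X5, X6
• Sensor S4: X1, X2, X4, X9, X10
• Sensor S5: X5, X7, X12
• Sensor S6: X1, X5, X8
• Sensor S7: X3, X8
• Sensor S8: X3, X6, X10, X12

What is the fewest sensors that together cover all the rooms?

5

Take {S2, S3, S4, S5, S6}. Their union is {X1, X2, X3, X4, X5, X6, X7, X8, X9, X10, X11, X12}, which is all 12 rooms.
No 4 of the 8 sensors cover everything (all 70 combinations miss at least one room), so 5 is optimal.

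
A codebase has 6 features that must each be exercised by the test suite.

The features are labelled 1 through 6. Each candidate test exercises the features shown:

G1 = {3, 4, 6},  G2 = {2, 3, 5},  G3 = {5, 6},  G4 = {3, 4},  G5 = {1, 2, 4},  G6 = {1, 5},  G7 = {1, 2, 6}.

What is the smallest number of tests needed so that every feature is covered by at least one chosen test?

G2 and G3 and G5 together: G2 ∪ G3 ∪ G5 = {1, 2, 3, 4, 5, 6} — every feature is covered.
No 2 of the 7 tests cover everything (all 21 combinations miss at least one feature), so 3 is optimal.

3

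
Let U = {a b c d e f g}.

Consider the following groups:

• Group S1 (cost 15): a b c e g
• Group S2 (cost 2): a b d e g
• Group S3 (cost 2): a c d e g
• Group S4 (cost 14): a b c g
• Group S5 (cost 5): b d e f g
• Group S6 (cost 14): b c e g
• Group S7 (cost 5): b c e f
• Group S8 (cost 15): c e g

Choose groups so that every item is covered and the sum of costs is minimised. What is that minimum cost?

7

S3, S5 together cover every item (S3 ∪ S5 = {a, b, c, d, e, f, g}); total cost 2 + 5 = 7.
The greedy pick S2, S3, S5 costs 9; no covering selection beats 7.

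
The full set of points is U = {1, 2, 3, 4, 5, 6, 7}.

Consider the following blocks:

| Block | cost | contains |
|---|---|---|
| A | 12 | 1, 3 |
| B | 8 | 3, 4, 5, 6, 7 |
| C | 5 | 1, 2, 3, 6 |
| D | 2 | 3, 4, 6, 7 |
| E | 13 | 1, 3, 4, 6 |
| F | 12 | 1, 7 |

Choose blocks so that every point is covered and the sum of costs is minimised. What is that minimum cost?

B, C together cover every point (B ∪ C = {1, 2, 3, 4, 5, 6, 7}); total cost 8 + 5 = 13.
The greedy pick D, C, B costs 15; no covering selection beats 13.

13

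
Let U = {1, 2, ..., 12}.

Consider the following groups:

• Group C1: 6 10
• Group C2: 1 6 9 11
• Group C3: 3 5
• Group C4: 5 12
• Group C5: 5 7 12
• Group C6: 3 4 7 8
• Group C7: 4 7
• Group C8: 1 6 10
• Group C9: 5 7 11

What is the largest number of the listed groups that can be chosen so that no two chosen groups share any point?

3

C2, C3, C7 are pairwise disjoint (C2={1,6,9,11}; C3={3,5}; C7={4,7}).
Every remaining group overlaps one of these, and no 4 of the listed groups are pairwise disjoint, so 3 is the maximum.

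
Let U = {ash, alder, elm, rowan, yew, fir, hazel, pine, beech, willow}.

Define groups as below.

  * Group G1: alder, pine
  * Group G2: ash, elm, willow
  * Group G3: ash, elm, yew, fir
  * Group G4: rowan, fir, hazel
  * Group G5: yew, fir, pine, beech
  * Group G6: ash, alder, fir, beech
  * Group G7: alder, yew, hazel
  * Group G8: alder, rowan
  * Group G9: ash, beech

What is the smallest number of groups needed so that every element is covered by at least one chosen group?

Take {G2, G5, G7, G8}. Their union is {ash, alder, elm, rowan, yew, fir, hazel, pine, beech, willow}, which is all 10 elements.
No 3 of the 9 groups cover everything (all 84 combinations miss at least one element), so 4 is optimal.

4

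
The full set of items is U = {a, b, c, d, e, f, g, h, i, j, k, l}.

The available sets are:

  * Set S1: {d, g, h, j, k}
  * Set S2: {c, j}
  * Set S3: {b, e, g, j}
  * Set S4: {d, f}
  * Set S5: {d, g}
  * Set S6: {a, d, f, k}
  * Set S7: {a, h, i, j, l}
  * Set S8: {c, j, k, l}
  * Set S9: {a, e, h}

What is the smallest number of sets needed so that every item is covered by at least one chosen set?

Take {S3, S6, S7, S8}. Their union is {a, b, c, d, e, f, g, h, i, j, k, l}, which is all 12 items.
Only S7 contains i, so S7 is forced; the remaining 7 items need at least 3 more sets (each remaining set adds at most 3) — so at least 4 sets are needed, and 4 is optimal.

4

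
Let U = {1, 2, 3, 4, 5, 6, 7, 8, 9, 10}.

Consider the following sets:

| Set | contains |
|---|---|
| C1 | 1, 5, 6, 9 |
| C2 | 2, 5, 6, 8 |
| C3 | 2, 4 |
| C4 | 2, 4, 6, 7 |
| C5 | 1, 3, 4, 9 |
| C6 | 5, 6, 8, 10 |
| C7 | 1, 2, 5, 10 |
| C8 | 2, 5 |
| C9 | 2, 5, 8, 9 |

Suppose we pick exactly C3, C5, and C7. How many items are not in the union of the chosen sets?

3

Union of C3, C5, C7 = {1, 2, 3, 4, 5, 9, 10}.
Not covered: 6, 7, 8 — 3 items.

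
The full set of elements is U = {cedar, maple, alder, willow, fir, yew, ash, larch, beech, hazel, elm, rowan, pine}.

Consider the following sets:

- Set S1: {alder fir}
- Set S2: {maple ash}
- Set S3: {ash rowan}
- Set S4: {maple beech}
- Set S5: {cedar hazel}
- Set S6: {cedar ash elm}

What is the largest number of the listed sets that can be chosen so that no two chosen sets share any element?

4

S1, S3, S4, S5 are pairwise disjoint (S1={alder,fir}; S3={ash,rowan}; S4={maple,beech}; S5={cedar,hazel}).
Every remaining set overlaps one of these, and no 5 of the listed sets are pairwise disjoint, so 4 is the maximum.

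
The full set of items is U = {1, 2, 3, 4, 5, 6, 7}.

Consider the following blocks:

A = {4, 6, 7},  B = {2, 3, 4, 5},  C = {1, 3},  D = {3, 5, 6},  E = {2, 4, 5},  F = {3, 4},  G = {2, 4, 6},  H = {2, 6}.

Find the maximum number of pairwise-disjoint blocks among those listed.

2

C, G are pairwise disjoint (C={1,3}; G={2,4,6}).
Every remaining block overlaps one of these, and no 3 of the listed blocks are pairwise disjoint, so 2 is the maximum.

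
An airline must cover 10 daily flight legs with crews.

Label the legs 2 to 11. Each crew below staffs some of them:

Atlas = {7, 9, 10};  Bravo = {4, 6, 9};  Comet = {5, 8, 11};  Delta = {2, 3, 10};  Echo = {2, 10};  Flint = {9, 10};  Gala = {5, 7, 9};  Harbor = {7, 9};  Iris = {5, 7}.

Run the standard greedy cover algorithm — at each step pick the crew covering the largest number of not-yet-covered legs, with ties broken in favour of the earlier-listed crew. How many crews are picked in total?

4

Greedy: pick Atlas (covers 3 new) → pick Comet (covers 3 new) → pick Bravo (covers 2 new) → pick Delta (covers 2 new). Total picks: 4.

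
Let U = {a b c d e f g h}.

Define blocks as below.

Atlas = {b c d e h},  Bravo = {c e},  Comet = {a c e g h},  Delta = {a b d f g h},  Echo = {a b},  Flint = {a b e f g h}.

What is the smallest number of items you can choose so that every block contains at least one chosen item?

T = {b, c} meets every block (each contains at least one member of T), and |T| = 2.
The blocks Bravo, Echo are pairwise disjoint, so any hitting set needs a separate item for each — at least 2. Hence 2 is optimal.

2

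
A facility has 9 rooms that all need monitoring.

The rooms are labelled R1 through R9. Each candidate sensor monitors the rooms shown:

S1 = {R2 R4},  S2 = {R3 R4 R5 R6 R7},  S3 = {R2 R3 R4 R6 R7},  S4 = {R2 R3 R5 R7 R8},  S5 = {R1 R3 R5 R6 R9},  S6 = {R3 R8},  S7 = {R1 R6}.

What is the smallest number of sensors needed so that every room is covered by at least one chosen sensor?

3

S3 and S5 and S6 together: S3 ∪ S5 ∪ S6 = {R1, R2, R3, R4, R5, R6, R7, R8, R9} — every room is covered.
Only S5 contains R9, so S5 is forced; the remaining 4 rooms need at least 2 more sensors (each remaining sensor adds at most 3) — so at least 3 sensors are needed, and 3 is optimal.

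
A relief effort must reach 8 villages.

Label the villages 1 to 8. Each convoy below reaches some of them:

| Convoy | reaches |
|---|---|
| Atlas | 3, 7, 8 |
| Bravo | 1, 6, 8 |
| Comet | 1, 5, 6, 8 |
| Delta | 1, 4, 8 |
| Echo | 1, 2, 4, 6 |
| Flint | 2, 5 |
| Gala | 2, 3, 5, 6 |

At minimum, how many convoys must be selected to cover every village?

Atlas and Delta and Gala together: Atlas ∪ Delta ∪ Gala = {1, 2, 3, 4, 5, 6, 7, 8} — every village is covered.
Only Atlas contains 7, so Atlas is forced; the remaining 5 villages need at least 2 more convoys (each remaining convoy adds at most 4) — so at least 3 convoys are needed, and 3 is optimal.

3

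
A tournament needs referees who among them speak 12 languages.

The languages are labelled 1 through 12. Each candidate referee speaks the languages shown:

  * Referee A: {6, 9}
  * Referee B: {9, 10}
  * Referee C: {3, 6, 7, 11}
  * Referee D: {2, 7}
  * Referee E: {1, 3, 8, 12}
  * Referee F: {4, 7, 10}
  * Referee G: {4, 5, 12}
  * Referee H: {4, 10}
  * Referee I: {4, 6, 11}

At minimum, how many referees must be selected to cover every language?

B and D and E and G and I together: B ∪ D ∪ E ∪ G ∪ I = {1, 2, 3, 4, 5, 6, 7, 8, 9, 10, 11, 12} — every language is covered.
No 4 of the 9 referees cover everything (all 126 combinations miss at least one language), so 5 is optimal.

5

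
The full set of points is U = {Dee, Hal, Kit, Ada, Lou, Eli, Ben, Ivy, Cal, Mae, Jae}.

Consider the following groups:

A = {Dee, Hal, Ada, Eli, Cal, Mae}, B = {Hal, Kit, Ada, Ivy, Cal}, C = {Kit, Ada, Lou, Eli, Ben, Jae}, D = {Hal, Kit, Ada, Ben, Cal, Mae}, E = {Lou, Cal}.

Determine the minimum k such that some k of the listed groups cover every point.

A and B and C together: A ∪ B ∪ C = {Dee, Hal, Kit, Ada, Lou, Eli, Ben, Ivy, Cal, Mae, Jae} — every point is covered.
Only A contains Dee, so A is forced; the remaining 5 points need at least 2 more groups (each remaining group adds at most 4) — so at least 3 groups are needed, and 3 is optimal.

3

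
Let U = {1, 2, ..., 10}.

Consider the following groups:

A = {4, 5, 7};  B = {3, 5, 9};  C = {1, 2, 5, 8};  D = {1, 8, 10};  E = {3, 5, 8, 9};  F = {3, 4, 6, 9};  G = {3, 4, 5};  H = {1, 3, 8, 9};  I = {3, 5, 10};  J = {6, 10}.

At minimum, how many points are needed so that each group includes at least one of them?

3

Take T = {3, 5, 10}. Each listed group contains at least one of these, so T is a hitting set of size 3.
The groups A, H, J are pairwise disjoint, so any hitting set needs a separate point for each — at least 3. Hence 3 is optimal.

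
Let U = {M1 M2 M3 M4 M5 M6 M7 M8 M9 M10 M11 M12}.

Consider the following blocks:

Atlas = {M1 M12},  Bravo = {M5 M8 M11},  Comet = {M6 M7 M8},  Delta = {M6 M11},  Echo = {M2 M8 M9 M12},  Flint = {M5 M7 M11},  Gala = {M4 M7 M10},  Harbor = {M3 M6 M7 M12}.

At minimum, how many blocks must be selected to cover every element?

Take {Atlas, Echo, Flint, Gala, Harbor}. Their union is {M1, M2, M3, M4, M5, M6, M7, M8, M9, M10, M11, M12}, which is all 12 elements.
Only Atlas contains M1, so Atlas is forced; the remaining 10 elements need at least 4 more blocks (each remaining block adds at most 3) — so at least 5 blocks are needed, and 5 is optimal.

5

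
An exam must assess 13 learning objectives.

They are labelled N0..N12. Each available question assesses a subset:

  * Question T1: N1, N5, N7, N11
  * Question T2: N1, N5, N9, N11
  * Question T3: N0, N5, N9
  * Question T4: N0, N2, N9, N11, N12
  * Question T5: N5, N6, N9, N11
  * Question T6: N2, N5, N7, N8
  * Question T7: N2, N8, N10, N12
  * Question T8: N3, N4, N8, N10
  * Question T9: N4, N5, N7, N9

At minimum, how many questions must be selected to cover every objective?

T1 and T4 and T5 and T8 together: T1 ∪ T4 ∪ T5 ∪ T8 = {N0, N1, N2, N3, N4, N5, N6, N7, N8, N9, N10, N11, N12} — every objective is covered.
Only T5 contains N6, so T5 is forced; the remaining 9 objectives need at least 3 more questions (each remaining question adds at most 4) — so at least 4 questions are needed, and 4 is optimal.

4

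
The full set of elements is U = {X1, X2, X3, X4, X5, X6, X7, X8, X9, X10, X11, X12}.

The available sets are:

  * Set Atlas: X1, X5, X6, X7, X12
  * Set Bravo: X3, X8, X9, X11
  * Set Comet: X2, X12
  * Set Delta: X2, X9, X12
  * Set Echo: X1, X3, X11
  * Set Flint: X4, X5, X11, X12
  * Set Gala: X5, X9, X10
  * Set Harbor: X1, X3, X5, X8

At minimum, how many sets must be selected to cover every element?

5

Atlas, Bravo, Comet, Flint, and Gala cover everything between them: the union {X1, X2, X3, X4, X5, X6, X7, X8, X9, X10, X11, X12} is all of U.
No 4 of the 8 sets cover everything (all 70 combinations miss at least one element), so 5 is optimal.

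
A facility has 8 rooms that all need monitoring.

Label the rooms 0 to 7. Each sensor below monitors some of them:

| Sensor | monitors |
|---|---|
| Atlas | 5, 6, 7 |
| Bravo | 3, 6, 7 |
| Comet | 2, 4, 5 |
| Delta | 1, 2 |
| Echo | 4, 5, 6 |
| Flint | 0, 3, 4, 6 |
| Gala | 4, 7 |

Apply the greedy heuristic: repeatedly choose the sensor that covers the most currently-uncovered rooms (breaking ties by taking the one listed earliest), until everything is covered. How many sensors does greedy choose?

3

Greedy: pick Flint (covers 4 new) → pick Atlas (covers 2 new) → pick Delta (covers 2 new). Total picks: 3.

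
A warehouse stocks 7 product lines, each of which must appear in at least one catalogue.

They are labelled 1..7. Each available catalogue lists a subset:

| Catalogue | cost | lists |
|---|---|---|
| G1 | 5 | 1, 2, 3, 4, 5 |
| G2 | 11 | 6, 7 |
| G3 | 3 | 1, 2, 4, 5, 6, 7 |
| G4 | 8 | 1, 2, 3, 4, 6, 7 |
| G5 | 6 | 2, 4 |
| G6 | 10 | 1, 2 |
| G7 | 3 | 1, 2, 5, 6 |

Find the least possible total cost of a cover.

G1, G3 together cover every product (G1 ∪ G3 = {1, 2, 3, 4, 5, 6, 7}); total cost 5 + 3 = 8.
No covering selection has total cost below 8.

8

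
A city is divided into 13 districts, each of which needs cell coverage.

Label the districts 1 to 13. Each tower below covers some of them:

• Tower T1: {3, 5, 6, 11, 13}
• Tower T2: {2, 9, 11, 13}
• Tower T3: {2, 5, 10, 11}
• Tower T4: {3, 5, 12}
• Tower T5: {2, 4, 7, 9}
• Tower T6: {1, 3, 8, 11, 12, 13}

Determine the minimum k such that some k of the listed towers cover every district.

4

T1 and T3 and T5 and T6 together: T1 ∪ T3 ∪ T5 ∪ T6 = {1, 2, 3, 4, 5, 6, 7, 8, 9, 10, 11, 12, 13} — every district is covered.
No 3 of the 6 towers cover everything (all 20 combinations miss at least one district), so 4 is optimal.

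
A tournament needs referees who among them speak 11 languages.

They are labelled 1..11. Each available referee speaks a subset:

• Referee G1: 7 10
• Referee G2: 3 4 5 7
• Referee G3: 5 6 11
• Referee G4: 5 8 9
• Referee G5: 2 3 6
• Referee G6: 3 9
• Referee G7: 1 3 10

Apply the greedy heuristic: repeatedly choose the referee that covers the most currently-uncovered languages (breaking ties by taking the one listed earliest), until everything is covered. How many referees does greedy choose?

5

Greedy: pick G2 (covers 4 new) → pick G3 (covers 2 new) → pick G4 (covers 2 new) → pick G7 (covers 2 new) → pick G5 (covers 1 new). Total picks: 5.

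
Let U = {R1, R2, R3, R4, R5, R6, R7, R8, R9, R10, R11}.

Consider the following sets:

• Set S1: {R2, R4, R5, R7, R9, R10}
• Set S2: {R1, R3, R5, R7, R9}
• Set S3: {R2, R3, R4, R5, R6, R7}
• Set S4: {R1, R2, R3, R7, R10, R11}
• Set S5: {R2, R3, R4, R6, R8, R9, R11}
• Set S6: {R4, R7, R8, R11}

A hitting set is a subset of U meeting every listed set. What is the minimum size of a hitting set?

2

Take H = {R6, R7}. Each listed set contains at least one of these, so H is a hitting set of size 2.
No single item lies in every set, so at least 2 are needed and 2 is optimal.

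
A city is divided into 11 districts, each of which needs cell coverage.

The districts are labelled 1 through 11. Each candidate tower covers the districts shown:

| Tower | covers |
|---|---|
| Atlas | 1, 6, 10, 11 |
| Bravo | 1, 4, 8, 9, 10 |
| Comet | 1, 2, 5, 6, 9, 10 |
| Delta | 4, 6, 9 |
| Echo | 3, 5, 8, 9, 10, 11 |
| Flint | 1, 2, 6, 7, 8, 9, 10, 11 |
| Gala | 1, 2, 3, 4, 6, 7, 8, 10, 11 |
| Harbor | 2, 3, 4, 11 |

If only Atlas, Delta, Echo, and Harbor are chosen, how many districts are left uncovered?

Union of Atlas, Delta, Echo, Harbor = {1, 2, 3, 4, 5, 6, 8, 9, 10, 11}.
Not covered: 7 — 1 district.

1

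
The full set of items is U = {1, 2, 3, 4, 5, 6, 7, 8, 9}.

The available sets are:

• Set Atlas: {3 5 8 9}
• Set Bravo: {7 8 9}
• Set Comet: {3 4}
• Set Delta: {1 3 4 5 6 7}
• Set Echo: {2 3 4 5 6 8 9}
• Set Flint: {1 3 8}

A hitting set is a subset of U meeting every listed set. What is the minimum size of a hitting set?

2

Take H = {3, 9}. Each listed set contains at least one of these, so H is a hitting set of size 2.
The sets Bravo, Comet are pairwise disjoint, so any hitting set needs a separate item for each — at least 2. Hence 2 is optimal.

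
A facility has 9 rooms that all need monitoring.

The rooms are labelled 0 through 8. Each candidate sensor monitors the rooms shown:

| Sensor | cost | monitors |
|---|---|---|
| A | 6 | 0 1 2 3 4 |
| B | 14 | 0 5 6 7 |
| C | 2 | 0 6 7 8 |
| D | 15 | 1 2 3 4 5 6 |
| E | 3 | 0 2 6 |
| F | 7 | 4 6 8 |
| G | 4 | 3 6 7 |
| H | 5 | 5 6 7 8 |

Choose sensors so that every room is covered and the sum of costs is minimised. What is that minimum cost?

A, H together cover every room (A ∪ H = {0, 1, 2, 3, 4, 5, 6, 7, 8}); total cost 6 + 5 = 11.
The greedy pick C, A, H costs 13; no covering selection beats 11.

11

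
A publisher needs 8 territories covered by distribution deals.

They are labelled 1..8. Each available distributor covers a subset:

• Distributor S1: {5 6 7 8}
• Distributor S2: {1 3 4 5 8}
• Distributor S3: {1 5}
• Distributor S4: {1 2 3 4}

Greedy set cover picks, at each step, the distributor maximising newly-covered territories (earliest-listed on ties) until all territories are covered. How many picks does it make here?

Greedy: pick S2 (covers 5 new) → pick S1 (covers 2 new) → pick S4 (covers 1 new). Total picks: 3.
(The true minimum cover uses only 2 distributors, so greedy is not optimal here.)

3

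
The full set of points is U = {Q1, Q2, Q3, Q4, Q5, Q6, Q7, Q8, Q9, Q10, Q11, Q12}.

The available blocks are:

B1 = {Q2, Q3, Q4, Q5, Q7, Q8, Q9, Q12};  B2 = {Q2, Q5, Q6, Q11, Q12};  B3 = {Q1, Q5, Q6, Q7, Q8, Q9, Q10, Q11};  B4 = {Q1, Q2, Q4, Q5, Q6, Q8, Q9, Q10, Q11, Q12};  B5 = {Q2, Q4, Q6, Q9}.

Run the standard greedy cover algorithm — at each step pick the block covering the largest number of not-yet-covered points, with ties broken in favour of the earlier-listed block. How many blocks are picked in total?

2

Greedy: pick B4 (covers 10 new) → pick B1 (covers 2 new). Total picks: 2.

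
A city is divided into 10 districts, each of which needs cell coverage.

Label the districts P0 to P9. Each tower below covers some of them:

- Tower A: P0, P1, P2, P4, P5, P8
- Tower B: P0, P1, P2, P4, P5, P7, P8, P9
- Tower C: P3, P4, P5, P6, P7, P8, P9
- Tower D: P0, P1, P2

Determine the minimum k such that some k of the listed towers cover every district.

2

C and D together: C ∪ D = {P0, P1, P2, P3, P4, P5, P6, P7, P8, P9} — every district is covered.
No single tower has all 10 districts (the largest, B, has 8), so 2 is optimal.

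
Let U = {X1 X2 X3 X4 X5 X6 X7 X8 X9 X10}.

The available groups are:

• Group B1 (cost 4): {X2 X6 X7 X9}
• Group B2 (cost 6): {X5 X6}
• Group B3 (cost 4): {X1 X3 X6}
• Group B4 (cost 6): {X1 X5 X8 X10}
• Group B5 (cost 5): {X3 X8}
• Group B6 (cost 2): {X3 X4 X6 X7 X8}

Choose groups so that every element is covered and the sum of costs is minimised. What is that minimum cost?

12

B1, B4, B6 together cover every element (B1 ∪ B4 ∪ B6 = {X1, X2, X3, X4, X5, X6, X7, X8, X9, X10}); total cost 4 + 6 + 2 = 12.
No covering selection has total cost below 12.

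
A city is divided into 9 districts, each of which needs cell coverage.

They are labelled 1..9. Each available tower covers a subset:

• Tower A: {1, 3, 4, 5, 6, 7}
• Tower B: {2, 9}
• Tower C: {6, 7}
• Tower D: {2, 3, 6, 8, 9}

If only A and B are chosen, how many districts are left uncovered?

Union of A, B = {1, 2, 3, 4, 5, 6, 7, 9}.
Not covered: 8 — 1 district.

1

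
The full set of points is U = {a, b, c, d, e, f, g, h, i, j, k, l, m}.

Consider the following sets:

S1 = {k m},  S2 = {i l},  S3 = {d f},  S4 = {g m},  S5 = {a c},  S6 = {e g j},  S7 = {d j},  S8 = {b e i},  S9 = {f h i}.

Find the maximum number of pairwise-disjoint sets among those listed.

S1, S2, S3, S5, S6 are pairwise disjoint (S1={k,m}; S2={i,l}; S3={d,f}; S5={a,c}; S6={e,g,j}).
Every remaining set overlaps one of these, and no 6 of the listed sets are pairwise disjoint, so 5 is the maximum.

5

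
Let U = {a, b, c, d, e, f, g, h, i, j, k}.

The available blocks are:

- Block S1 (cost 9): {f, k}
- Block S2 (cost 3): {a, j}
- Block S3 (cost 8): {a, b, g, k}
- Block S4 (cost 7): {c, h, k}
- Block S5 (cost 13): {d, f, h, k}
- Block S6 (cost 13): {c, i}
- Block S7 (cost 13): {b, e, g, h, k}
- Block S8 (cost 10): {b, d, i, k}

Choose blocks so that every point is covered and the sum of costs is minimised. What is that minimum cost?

S2, S5, S6, S7 together cover every point (S2 ∪ S5 ∪ S6 ∪ S7 = {a, b, c, d, e, f, g, h, i, j, k}); total cost 3 + 13 + 13 + 13 = 42.
No covering selection has total cost below 42.

42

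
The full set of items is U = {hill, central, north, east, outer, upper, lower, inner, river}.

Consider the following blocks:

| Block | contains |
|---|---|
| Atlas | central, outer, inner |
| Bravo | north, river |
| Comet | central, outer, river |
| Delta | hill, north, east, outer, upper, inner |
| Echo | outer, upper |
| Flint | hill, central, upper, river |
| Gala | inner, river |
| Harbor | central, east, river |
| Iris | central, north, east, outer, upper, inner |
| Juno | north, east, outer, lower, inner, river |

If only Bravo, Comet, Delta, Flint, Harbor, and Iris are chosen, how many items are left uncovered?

Union of Bravo, Comet, Delta, Flint, Harbor, Iris = {hill, central, north, east, outer, upper, inner, river}.
Not covered: lower — 1 item.

1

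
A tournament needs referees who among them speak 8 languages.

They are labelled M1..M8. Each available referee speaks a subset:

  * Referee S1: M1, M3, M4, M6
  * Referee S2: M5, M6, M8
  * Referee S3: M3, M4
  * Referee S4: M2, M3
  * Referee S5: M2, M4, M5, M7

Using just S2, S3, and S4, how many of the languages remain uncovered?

2

Union of S2, S3, S4 = {M2, M3, M4, M5, M6, M8}.
Not covered: M1, M7 — 2 languages.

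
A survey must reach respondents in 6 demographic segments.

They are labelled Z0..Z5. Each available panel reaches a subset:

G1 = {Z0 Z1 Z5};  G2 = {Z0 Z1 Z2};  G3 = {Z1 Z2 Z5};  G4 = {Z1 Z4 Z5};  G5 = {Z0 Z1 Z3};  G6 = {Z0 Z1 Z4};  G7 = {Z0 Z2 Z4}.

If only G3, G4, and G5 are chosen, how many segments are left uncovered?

0

Union of G3, G4, G5 = {Z0, Z1, Z2, Z3, Z4, Z5} — that's every segment, so 0 are uncovered.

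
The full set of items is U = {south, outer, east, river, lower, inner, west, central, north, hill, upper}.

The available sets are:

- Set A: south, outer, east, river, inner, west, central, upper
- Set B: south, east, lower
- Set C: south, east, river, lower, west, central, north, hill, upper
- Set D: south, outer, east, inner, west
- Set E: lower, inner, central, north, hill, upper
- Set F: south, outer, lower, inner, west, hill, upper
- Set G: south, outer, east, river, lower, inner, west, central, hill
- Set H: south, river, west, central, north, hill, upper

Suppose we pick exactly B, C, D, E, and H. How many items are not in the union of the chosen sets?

Union of B, C, D, E, H = {south, outer, east, river, lower, inner, west, central, north, hill, upper} — that's every item, so 0 are uncovered.

0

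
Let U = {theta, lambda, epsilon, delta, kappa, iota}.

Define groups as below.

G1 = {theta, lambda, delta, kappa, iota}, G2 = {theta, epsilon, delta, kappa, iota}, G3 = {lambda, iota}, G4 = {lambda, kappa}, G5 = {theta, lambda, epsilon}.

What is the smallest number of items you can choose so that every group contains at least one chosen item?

Take H = {lambda, iota}. Each listed group contains at least one of these, so H is a hitting set of size 2.
No single item lies in every group, so at least 2 are needed and 2 is optimal.

2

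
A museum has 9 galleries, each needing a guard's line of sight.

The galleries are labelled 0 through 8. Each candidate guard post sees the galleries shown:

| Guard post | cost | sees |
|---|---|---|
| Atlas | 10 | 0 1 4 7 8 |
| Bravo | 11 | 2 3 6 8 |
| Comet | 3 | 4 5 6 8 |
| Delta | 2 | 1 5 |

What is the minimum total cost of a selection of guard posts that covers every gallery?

Atlas, Bravo, Delta together cover every gallery (Atlas ∪ Bravo ∪ Delta = {0, 1, 2, 3, 4, 5, 6, 7, 8}); total cost 10 + 11 + 2 = 23.
The greedy pick Comet, Delta, Atlas, Bravo costs 26; no covering selection beats 23.

23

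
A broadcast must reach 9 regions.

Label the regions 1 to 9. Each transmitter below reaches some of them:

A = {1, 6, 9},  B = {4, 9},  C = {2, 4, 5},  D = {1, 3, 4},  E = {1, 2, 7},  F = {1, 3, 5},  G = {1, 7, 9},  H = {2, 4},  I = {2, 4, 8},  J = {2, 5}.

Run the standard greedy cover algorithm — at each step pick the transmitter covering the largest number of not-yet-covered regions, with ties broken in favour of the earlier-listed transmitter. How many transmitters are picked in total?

Greedy: pick A (covers 3 new) → pick C (covers 3 new) → pick D (covers 1 new) → pick E (covers 1 new) → pick I (covers 1 new). Total picks: 5.
(The true minimum cover uses only 4 transmitters, so greedy is not optimal here.)

5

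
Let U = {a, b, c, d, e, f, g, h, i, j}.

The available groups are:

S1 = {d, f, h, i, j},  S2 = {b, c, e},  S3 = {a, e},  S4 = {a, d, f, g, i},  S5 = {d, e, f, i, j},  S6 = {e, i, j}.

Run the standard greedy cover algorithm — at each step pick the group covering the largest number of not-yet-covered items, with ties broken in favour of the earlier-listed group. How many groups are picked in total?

Greedy: pick S1 (covers 5 new) → pick S2 (covers 3 new) → pick S4 (covers 2 new). Total picks: 3.

3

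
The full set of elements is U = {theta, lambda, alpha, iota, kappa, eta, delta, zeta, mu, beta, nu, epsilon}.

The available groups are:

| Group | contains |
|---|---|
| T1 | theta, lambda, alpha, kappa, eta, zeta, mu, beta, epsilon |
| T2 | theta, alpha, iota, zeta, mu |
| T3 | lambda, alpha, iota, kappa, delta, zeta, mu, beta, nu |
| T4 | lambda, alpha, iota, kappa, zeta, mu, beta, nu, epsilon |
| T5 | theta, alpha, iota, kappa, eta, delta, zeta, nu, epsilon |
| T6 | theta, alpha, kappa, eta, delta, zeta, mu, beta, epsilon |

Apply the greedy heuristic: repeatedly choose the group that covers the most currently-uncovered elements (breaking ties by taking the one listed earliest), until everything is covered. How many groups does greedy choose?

2

Greedy: pick T1 (covers 9 new) → pick T3 (covers 3 new). Total picks: 2.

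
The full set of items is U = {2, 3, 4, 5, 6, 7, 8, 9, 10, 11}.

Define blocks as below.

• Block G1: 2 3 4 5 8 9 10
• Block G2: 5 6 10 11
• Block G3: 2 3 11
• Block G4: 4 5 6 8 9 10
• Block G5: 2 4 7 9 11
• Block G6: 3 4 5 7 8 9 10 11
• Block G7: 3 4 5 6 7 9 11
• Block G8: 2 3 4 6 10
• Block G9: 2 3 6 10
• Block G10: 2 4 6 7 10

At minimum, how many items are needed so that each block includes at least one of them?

2

H = {2, 5} meets every block (each contains at least one member of H), and |H| = 2.
The blocks G3, G4 are pairwise disjoint, so any hitting set needs a separate item for each — at least 2. Hence 2 is optimal.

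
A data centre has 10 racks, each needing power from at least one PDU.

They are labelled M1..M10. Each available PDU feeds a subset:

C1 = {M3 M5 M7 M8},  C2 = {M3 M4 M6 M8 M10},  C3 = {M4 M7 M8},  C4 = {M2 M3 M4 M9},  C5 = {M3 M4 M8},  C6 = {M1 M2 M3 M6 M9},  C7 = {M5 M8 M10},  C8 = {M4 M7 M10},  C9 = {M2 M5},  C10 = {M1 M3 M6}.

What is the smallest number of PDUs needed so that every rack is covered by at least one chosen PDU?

C1 and C2 and C6 together: C1 ∪ C2 ∪ C6 = {M1, M2, M3, M4, M5, M6, M7, M8, M9, M10} — every rack is covered.
No 2 of the 10 PDUs cover everything (all 45 combinations miss at least one rack), so 3 is optimal.

3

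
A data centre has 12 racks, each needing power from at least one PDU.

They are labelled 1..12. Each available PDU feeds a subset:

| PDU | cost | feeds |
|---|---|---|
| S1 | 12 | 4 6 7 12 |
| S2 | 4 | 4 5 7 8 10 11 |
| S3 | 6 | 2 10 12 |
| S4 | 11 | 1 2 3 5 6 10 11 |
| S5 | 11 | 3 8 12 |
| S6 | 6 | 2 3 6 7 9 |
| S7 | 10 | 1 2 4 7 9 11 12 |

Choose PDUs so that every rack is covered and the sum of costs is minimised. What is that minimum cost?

S2, S6, S7 together cover every rack (S2 ∪ S6 ∪ S7 = {1, 2, 3, 4, 5, 6, 7, 8, 9, 10, 11, 12}); total cost 4 + 6 + 10 = 20.
No covering selection has total cost below 20.

20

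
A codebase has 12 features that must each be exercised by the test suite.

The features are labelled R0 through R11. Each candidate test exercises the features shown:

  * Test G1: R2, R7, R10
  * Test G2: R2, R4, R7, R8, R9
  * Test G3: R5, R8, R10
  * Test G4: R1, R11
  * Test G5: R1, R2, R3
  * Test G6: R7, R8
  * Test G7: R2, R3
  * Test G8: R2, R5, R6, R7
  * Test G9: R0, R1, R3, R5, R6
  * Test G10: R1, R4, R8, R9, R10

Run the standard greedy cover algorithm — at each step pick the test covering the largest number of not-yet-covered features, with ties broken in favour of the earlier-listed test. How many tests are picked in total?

4

Greedy: pick G2 (covers 5 new) → pick G9 (covers 5 new) → pick G1 (covers 1 new) → pick G4 (covers 1 new). Total picks: 4.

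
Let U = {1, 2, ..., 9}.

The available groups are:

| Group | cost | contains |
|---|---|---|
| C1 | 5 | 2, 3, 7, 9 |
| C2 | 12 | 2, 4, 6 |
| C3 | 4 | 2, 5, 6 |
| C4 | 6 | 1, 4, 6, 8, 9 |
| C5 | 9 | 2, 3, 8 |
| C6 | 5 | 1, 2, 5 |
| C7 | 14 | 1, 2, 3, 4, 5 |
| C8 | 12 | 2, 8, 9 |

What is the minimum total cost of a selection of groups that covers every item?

15

C1, C3, C4 together cover every item (C1 ∪ C3 ∪ C4 = {1, 2, 3, 4, 5, 6, 7, 8, 9}); total cost 5 + 4 + 6 = 15.
No covering selection has total cost below 15.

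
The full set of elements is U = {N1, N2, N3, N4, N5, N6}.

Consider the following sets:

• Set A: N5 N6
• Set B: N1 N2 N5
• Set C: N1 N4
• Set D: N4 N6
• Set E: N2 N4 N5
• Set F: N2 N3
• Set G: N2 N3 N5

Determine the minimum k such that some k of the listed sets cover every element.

3

B, D, and G cover everything between them: the union {N1, N2, N3, N4, N5, N6} is all of U.
No 2 of the 7 sets cover everything (all 21 combinations miss at least one element), so 3 is optimal.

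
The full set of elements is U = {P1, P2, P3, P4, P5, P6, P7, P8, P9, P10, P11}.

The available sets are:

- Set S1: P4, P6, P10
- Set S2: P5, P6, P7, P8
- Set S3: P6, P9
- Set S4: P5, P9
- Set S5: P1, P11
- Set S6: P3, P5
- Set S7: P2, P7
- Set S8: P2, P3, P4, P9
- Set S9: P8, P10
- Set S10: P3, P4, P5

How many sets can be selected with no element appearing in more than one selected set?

5

S3, S5, S7, S9, S10 are pairwise disjoint (S3={P6,P9}; S5={P1,P11}; S7={P2,P7}; S9={P8,P10}; S10={P3,P4,P5}).
Every remaining set overlaps one of these, and no 6 of the listed sets are pairwise disjoint, so 5 is the maximum.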